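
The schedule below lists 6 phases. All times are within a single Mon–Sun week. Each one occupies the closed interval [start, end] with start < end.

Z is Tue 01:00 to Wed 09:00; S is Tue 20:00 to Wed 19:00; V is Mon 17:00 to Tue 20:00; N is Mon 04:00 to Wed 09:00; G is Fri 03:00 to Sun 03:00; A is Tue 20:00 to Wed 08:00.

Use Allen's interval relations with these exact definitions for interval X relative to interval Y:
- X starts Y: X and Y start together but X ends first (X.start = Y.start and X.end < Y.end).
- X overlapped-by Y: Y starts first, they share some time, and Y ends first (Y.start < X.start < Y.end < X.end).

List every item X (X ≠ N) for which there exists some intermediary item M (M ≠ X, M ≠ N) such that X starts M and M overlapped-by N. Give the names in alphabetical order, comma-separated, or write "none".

Target N = [Mon 04:00, Wed 09:00].
Intermediaries M with M overlapped-by N: S.
Via S — items with X starts S: A.
Union: A.

A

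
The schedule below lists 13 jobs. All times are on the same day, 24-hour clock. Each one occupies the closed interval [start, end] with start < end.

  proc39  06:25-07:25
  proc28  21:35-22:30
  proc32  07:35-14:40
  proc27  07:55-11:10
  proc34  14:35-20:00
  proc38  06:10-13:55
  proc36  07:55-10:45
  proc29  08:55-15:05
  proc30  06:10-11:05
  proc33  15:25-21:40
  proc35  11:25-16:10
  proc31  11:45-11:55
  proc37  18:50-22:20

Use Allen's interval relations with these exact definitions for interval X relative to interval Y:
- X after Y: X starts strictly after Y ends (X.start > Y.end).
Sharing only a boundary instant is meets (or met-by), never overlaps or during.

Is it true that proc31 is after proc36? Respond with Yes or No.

Yes

proc31 = [11:45, 11:55], proc36 = [07:55, 10:45].
Actual relation of proc31 to proc36: after.
Asked whether 'after' holds → Yes.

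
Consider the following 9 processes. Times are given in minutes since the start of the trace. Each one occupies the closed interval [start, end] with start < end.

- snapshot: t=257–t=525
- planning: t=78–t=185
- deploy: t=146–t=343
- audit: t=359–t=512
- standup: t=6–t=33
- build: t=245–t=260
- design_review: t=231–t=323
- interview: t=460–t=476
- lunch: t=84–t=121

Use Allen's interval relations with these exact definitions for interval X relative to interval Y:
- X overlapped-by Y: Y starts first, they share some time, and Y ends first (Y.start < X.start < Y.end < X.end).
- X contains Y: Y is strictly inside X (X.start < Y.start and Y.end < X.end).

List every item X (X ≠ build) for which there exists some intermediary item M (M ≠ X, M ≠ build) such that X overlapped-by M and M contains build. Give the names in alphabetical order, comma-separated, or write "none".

snapshot

Target build = [t=245, t=260].
Intermediaries M with M contains build: deploy, design_review.
Via deploy — items with X overlapped-by deploy: snapshot.
Via design_review — items with X overlapped-by design_review: snapshot.
Union: snapshot.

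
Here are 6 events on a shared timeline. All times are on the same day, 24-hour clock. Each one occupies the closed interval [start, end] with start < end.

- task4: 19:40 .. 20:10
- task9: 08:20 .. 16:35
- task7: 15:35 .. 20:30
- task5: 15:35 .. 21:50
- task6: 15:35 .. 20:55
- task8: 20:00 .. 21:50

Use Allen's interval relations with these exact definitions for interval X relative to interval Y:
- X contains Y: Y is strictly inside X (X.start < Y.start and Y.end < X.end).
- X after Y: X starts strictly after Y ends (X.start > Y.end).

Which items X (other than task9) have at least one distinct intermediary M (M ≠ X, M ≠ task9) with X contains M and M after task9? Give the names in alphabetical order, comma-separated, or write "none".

task5, task6, task7

Target task9 = [08:20, 16:35].
Intermediaries M with M after task9: task4, task8.
Via task4 — items with X contains task4: task5, task6, task7.
Via task8 — items with X contains task8: none.
Union: task5, task6, task7.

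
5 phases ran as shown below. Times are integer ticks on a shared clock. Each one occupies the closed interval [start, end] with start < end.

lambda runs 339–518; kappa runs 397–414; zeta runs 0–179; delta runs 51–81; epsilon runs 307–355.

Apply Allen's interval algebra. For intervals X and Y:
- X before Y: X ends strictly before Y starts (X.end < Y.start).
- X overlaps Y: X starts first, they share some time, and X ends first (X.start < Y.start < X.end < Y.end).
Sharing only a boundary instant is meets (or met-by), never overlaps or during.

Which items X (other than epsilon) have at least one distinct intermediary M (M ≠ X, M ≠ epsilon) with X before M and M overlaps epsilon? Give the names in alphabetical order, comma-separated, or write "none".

Target epsilon = [307, 355].
Intermediaries M with M overlaps epsilon: none.
Union: none.

none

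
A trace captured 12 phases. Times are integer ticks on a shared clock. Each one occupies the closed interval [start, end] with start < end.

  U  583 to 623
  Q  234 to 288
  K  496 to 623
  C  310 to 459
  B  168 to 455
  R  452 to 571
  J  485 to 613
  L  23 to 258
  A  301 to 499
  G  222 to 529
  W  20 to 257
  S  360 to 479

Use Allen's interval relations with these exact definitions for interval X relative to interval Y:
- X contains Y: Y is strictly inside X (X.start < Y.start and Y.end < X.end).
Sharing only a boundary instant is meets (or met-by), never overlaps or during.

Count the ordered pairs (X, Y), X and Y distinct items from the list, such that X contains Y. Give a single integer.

7

Checking all 132 ordered pairs for relation 'contains'; matching pairs in alphabetical order:
(A, C): A contains C ✓
(A, S): A contains S ✓
(B, Q): B contains Q ✓
(G, A): G contains A ✓
(G, C): G contains C ✓
(G, Q): G contains Q ✓
(G, S): G contains S ✓
Count: 7.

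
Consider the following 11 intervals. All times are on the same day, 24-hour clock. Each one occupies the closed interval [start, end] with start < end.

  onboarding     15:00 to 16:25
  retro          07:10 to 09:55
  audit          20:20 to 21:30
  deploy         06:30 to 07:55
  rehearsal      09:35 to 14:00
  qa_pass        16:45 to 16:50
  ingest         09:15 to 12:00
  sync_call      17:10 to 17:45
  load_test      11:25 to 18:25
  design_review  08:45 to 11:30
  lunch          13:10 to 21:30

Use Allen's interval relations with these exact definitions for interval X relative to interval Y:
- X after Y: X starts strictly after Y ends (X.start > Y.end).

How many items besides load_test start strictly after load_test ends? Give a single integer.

Target load_test = [11:25, 18:25].
audit [20:20, 21:30] → after → counts.
deploy [06:30, 07:55] → before → no.
design_review [08:45, 11:30] → overlaps → no.
ingest [09:15, 12:00] → overlaps → no.
lunch [13:10, 21:30] → overlapped-by → no.
onboarding [15:00, 16:25] → during → no.
qa_pass [16:45, 16:50] → during → no.
rehearsal [09:35, 14:00] → overlaps → no.
retro [07:10, 09:55] → before → no.
sync_call [17:10, 17:45] → during → no.
Total: 1.

1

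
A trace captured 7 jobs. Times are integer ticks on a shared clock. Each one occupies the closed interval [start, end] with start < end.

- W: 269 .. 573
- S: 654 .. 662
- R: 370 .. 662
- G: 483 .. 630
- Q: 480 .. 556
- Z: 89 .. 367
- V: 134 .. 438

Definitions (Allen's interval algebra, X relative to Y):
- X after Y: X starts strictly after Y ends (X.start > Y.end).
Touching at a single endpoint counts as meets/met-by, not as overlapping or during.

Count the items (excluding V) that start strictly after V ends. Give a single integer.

3

Target V = [134, 438].
G [483, 630] → after → counts.
Q [480, 556] → after → counts.
R [370, 662] → overlapped-by → no.
S [654, 662] → after → counts.
W [269, 573] → overlapped-by → no.
Z [89, 367] → overlaps → no.
Total: 3.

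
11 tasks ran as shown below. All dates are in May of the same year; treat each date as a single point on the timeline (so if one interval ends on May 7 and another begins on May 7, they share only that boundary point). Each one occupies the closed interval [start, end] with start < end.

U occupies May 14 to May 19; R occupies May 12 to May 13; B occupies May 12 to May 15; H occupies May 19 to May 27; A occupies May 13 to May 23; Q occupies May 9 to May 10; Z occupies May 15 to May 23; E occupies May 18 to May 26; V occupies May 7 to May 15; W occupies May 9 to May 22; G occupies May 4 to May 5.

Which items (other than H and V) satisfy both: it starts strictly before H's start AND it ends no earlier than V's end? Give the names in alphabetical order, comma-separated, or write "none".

Conditions: its start is strictly before H's start (X.start < May 19) AND its end is no earlier than V's end (X.end >= May 15).
A: start May 13 < May 19? ✓; end May 23 >= May 15? ✓ → yes.
B: start May 12 < May 19? ✓; end May 15 >= May 15? ✓ → yes.
E: start May 18 < May 19? ✓; end May 26 >= May 15? ✓ → yes.
G: start May 4 < May 19? ✓; end May 5 >= May 15? ✗ → no.
Q: start May 9 < May 19? ✓; end May 10 >= May 15? ✗ → no.
R: start May 12 < May 19? ✓; end May 13 >= May 15? ✗ → no.
U: start May 14 < May 19? ✓; end May 19 >= May 15? ✓ → yes.
W: start May 9 < May 19? ✓; end May 22 >= May 15? ✓ → yes.
Z: start May 15 < May 19? ✓; end May 23 >= May 15? ✓ → yes.
Result: A, B, E, U, W, Z.

A, B, E, U, W, Z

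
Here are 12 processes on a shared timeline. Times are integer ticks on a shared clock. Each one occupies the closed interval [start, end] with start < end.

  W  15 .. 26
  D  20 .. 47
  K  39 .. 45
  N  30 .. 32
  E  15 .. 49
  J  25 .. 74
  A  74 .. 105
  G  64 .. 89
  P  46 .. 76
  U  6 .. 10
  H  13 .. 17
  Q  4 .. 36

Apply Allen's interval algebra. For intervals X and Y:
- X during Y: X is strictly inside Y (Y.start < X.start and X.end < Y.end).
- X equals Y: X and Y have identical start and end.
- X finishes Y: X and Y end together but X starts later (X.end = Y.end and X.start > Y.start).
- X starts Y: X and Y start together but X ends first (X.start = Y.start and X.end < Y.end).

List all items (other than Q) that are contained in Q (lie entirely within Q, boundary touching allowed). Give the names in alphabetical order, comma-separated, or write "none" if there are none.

Target Q = [4, 36].
A [74, 105] → after → no.
D [20, 47] → overlapped-by → no.
E [15, 49] → overlapped-by → no.
G [64, 89] → after → no.
H [13, 17] → during → yes.
J [25, 74] → overlapped-by → no.
K [39, 45] → after → no.
N [30, 32] → during → yes.
P [46, 76] → after → no.
U [6, 10] → during → yes.
W [15, 26] → during → yes.
Result: H, N, U, W.

H, N, U, W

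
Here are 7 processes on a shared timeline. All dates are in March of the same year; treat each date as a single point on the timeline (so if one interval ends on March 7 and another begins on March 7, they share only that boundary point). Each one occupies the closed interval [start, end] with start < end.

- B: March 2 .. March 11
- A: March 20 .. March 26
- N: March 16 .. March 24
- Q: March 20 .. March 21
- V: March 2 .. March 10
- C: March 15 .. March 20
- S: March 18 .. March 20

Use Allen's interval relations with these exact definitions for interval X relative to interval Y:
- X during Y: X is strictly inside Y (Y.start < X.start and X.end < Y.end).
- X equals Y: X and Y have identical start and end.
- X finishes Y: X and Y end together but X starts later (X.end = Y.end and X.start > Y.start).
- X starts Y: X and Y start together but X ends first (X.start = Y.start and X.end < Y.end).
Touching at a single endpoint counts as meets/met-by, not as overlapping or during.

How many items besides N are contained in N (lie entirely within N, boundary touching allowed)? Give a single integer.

Target N = [March 16, March 24].
A [March 20, March 26] → overlapped-by → no.
B [March 2, March 11] → before → no.
C [March 15, March 20] → overlaps → no.
Q [March 20, March 21] → during → counts.
S [March 18, March 20] → during → counts.
V [March 2, March 10] → before → no.
Total: 2.

2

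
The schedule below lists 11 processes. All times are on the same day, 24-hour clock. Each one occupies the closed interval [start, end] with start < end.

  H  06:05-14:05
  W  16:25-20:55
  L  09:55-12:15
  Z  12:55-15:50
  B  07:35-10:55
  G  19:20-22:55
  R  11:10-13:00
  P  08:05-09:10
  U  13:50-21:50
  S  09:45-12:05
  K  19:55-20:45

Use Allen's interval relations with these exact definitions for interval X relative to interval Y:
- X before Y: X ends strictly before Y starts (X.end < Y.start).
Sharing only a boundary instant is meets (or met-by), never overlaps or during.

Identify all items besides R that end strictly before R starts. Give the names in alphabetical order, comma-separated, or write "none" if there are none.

Target R = [11:10, 13:00].
B [07:35, 10:55] → before → yes.
G [19:20, 22:55] → after → no.
H [06:05, 14:05] → contains → no.
K [19:55, 20:45] → after → no.
L [09:55, 12:15] → overlaps → no.
P [08:05, 09:10] → before → yes.
S [09:45, 12:05] → overlaps → no.
U [13:50, 21:50] → after → no.
W [16:25, 20:55] → after → no.
Z [12:55, 15:50] → overlapped-by → no.
Result: B, P.

B, P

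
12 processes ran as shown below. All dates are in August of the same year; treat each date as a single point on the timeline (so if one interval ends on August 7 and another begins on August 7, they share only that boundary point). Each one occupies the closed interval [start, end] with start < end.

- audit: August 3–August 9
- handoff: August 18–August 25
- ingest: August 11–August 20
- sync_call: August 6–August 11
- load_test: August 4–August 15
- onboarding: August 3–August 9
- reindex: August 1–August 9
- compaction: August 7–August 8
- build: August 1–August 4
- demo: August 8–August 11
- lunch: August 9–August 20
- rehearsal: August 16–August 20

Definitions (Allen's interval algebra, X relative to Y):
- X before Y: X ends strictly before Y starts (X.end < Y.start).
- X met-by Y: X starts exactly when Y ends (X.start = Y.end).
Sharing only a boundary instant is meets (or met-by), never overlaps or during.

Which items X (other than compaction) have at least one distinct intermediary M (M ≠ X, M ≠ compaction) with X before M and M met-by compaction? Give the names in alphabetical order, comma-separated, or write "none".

build

Target compaction = [August 7, August 8].
Intermediaries M with M met-by compaction: demo.
Via demo — items with X before demo: build.
Union: build.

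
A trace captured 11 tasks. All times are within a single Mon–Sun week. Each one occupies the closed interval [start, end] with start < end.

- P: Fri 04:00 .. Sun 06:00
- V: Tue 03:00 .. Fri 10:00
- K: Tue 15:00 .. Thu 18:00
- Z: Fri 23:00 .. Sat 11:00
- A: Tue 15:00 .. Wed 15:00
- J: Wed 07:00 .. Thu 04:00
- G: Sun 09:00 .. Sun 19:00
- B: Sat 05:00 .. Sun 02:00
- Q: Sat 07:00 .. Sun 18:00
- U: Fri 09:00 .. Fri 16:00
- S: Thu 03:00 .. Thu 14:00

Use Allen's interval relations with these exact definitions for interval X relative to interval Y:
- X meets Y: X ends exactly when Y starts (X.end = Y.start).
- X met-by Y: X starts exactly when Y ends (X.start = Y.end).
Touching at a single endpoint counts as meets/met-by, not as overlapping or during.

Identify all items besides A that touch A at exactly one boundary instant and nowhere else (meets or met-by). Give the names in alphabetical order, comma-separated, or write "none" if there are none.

none

Target A = [Tue 15:00, Wed 15:00].
B [Sat 05:00, Sun 02:00] → after → no.
G [Sun 09:00, Sun 19:00] → after → no.
J [Wed 07:00, Thu 04:00] → overlapped-by → no.
K [Tue 15:00, Thu 18:00] → started-by → no.
P [Fri 04:00, Sun 06:00] → after → no.
Q [Sat 07:00, Sun 18:00] → after → no.
S [Thu 03:00, Thu 14:00] → after → no.
U [Fri 09:00, Fri 16:00] → after → no.
V [Tue 03:00, Fri 10:00] → contains → no.
Z [Fri 23:00, Sat 11:00] → after → no.
Result: none.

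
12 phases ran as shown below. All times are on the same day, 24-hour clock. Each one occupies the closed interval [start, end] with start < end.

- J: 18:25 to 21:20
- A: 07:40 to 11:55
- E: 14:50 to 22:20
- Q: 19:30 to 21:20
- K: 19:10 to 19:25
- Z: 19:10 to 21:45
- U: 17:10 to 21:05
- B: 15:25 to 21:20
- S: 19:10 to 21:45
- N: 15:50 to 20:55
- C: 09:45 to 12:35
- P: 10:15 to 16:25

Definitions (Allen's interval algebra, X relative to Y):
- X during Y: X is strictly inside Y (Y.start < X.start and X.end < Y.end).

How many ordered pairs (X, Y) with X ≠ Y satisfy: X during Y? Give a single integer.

16

Checking all 132 ordered pairs for relation 'during'; matching pairs in alphabetical order:
(B, E): B during E ✓
(J, E): J during E ✓
(K, B): K during B ✓
(K, E): K during E ✓
(K, J): K during J ✓
(K, N): K during N ✓
(K, U): K during U ✓
(N, B): N during B ✓
(N, E): N during E ✓
(Q, E): Q during E ✓
(Q, S): Q during S ✓
(Q, Z): Q during Z ✓
(S, E): S during E ✓
(U, B): U during B ✓
(U, E): U during E ✓
(Z, E): Z during E ✓
Count: 16.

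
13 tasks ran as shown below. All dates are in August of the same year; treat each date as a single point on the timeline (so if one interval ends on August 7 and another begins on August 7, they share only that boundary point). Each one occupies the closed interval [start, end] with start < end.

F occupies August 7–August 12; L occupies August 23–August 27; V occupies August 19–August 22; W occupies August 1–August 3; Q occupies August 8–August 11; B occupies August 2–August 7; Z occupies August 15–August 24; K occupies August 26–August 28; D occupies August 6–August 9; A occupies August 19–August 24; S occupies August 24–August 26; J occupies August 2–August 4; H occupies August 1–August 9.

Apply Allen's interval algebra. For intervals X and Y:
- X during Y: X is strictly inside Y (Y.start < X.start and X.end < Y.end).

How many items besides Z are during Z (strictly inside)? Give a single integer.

Target Z = [August 15, August 24].
A [August 19, August 24] → finishes → no.
B [August 2, August 7] → before → no.
D [August 6, August 9] → before → no.
F [August 7, August 12] → before → no.
H [August 1, August 9] → before → no.
J [August 2, August 4] → before → no.
K [August 26, August 28] → after → no.
L [August 23, August 27] → overlapped-by → no.
Q [August 8, August 11] → before → no.
S [August 24, August 26] → met-by → no.
V [August 19, August 22] → during → counts.
W [August 1, August 3] → before → no.
Total: 1.

1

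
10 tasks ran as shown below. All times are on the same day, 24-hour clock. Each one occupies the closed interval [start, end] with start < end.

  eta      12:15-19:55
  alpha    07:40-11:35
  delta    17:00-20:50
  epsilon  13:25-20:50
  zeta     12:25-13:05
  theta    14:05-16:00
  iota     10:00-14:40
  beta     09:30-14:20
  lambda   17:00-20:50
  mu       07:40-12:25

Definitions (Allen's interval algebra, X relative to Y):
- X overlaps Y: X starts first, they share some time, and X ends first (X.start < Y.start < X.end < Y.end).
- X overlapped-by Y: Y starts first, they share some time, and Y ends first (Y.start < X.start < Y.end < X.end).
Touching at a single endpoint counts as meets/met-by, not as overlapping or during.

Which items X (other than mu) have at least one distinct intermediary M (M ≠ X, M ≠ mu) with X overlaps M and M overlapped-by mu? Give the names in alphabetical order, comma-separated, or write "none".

Target mu = [07:40, 12:25].
Intermediaries M with M overlapped-by mu: beta, eta, iota.
Via beta — items with X overlaps beta: alpha.
Via eta — items with X overlaps eta: beta, iota.
Via iota — items with X overlaps iota: alpha, beta.
Union: alpha, beta, iota.

alpha, beta, iota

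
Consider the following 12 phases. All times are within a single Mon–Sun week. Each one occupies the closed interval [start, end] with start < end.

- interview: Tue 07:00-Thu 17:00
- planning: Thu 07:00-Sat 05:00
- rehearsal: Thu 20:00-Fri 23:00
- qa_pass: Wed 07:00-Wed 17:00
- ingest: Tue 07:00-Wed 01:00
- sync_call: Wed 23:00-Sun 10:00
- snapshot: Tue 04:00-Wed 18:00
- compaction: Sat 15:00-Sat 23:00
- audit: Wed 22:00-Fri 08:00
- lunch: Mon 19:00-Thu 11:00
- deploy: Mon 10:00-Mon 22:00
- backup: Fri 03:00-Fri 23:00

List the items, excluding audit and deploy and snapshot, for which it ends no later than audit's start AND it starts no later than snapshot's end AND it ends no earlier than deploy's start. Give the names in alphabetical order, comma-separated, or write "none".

ingest, qa_pass

Conditions: its end is no later than audit's start (X.end <= Wed 22:00) AND its start is no later than snapshot's end (X.start <= Wed 18:00) AND its end is no earlier than deploy's start (X.end >= Mon 10:00).
backup: end Fri 23:00 <= Wed 22:00? ✗; start Fri 03:00 <= Wed 18:00? ✗; end Fri 23:00 >= Mon 10:00? ✓ → no.
compaction: end Sat 23:00 <= Wed 22:00? ✗; start Sat 15:00 <= Wed 18:00? ✗; end Sat 23:00 >= Mon 10:00? ✓ → no.
ingest: end Wed 01:00 <= Wed 22:00? ✓; start Tue 07:00 <= Wed 18:00? ✓; end Wed 01:00 >= Mon 10:00? ✓ → yes.
interview: end Thu 17:00 <= Wed 22:00? ✗; start Tue 07:00 <= Wed 18:00? ✓; end Thu 17:00 >= Mon 10:00? ✓ → no.
lunch: end Thu 11:00 <= Wed 22:00? ✗; start Mon 19:00 <= Wed 18:00? ✓; end Thu 11:00 >= Mon 10:00? ✓ → no.
planning: end Sat 05:00 <= Wed 22:00? ✗; start Thu 07:00 <= Wed 18:00? ✗; end Sat 05:00 >= Mon 10:00? ✓ → no.
qa_pass: end Wed 17:00 <= Wed 22:00? ✓; start Wed 07:00 <= Wed 18:00? ✓; end Wed 17:00 >= Mon 10:00? ✓ → yes.
rehearsal: end Fri 23:00 <= Wed 22:00? ✗; start Thu 20:00 <= Wed 18:00? ✗; end Fri 23:00 >= Mon 10:00? ✓ → no.
sync_call: end Sun 10:00 <= Wed 22:00? ✗; start Wed 23:00 <= Wed 18:00? ✗; end Sun 10:00 >= Mon 10:00? ✓ → no.
Result: ingest, qa_pass.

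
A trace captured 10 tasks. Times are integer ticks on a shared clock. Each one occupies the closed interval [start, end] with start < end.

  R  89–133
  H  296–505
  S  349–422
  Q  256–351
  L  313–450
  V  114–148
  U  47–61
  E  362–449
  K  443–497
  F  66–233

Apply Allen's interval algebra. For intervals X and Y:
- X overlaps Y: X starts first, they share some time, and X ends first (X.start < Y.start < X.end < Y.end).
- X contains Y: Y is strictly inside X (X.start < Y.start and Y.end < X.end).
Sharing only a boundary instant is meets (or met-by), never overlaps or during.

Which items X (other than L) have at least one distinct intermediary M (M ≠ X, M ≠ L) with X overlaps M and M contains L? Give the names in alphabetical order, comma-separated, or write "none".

Target L = [313, 450].
Intermediaries M with M contains L: H.
Via H — items with X overlaps H: Q.
Union: Q.

Q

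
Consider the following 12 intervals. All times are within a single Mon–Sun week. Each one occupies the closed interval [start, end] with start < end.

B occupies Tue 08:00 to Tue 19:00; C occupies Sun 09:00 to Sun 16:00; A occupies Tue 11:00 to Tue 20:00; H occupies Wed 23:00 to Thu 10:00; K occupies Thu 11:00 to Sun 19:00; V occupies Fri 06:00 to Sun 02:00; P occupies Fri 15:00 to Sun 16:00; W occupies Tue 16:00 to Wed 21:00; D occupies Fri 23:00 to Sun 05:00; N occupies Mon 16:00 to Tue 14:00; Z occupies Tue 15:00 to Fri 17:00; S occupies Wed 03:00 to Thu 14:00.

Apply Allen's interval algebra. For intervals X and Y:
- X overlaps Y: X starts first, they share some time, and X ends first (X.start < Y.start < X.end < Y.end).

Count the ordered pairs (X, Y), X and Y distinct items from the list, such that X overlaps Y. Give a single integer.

14

Checking all 132 ordered pairs for relation 'overlaps'; matching pairs in alphabetical order:
(A, W): A overlaps W ✓
(A, Z): A overlaps Z ✓
(B, A): B overlaps A ✓
(B, W): B overlaps W ✓
(B, Z): B overlaps Z ✓
(N, A): N overlaps A ✓
(N, B): N overlaps B ✓
(S, K): S overlaps K ✓
(V, D): V overlaps D ✓
(V, P): V overlaps P ✓
(W, S): W overlaps S ✓
(Z, K): Z overlaps K ✓
(Z, P): Z overlaps P ✓
(Z, V): Z overlaps V ✓
Count: 14.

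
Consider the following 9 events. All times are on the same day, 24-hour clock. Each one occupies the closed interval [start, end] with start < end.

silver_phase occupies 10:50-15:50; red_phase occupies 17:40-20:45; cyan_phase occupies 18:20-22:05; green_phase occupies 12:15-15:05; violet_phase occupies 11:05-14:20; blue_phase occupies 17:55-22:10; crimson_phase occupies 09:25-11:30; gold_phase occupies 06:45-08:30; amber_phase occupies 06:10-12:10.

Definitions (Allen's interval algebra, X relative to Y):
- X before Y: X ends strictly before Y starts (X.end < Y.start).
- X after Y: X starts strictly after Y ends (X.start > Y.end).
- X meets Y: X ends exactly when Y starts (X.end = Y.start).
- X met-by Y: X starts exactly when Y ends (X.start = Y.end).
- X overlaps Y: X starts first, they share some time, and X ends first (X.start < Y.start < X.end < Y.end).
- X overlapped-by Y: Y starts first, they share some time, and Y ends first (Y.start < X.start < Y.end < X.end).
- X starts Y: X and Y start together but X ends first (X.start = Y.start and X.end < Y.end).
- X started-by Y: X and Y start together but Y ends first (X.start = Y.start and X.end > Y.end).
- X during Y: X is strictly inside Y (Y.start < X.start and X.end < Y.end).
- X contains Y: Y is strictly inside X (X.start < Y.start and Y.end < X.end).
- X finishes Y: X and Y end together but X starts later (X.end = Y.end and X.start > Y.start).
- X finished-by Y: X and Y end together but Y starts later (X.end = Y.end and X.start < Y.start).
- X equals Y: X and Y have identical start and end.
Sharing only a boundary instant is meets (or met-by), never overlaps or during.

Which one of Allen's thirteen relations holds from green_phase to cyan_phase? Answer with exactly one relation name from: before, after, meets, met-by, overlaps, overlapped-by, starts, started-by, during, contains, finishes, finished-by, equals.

green_phase = [12:15, 15:05]; cyan_phase = [18:20, 22:05].
Compare endpoints: green_phase.start < cyan_phase.start, green_phase.start < cyan_phase.end, green_phase.end < cyan_phase.start, green_phase.end < cyan_phase.end.
That pattern is 'before'.

before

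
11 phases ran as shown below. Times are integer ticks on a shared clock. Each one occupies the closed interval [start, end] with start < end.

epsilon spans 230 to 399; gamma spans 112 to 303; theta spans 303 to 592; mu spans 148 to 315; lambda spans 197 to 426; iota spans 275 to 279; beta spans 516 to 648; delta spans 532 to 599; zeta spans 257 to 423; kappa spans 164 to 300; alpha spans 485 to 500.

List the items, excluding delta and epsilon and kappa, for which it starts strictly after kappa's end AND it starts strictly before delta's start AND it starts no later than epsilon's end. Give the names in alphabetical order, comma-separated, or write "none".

theta

Conditions: its start is strictly after kappa's end (X.start > 300) AND its start is strictly before delta's start (X.start < 532) AND its start is no later than epsilon's end (X.start <= 399).
alpha: start 485 > 300? ✓; start 485 < 532? ✓; start 485 <= 399? ✗ → no.
beta: start 516 > 300? ✓; start 516 < 532? ✓; start 516 <= 399? ✗ → no.
gamma: start 112 > 300? ✗; start 112 < 532? ✓; start 112 <= 399? ✓ → no.
iota: start 275 > 300? ✗; start 275 < 532? ✓; start 275 <= 399? ✓ → no.
lambda: start 197 > 300? ✗; start 197 < 532? ✓; start 197 <= 399? ✓ → no.
mu: start 148 > 300? ✗; start 148 < 532? ✓; start 148 <= 399? ✓ → no.
theta: start 303 > 300? ✓; start 303 < 532? ✓; start 303 <= 399? ✓ → yes.
zeta: start 257 > 300? ✗; start 257 < 532? ✓; start 257 <= 399? ✓ → no.
Result: theta.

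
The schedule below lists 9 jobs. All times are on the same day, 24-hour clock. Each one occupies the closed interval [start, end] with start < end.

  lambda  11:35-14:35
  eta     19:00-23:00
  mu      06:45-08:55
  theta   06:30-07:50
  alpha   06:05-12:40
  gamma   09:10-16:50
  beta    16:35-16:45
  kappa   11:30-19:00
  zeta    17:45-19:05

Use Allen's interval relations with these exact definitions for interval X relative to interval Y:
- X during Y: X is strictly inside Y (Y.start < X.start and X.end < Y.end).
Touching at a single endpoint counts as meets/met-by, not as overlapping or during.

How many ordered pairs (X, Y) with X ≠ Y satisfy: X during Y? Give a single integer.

6

Checking all 72 ordered pairs for relation 'during'; matching pairs in alphabetical order:
(beta, gamma): beta during gamma ✓
(beta, kappa): beta during kappa ✓
(lambda, gamma): lambda during gamma ✓
(lambda, kappa): lambda during kappa ✓
(mu, alpha): mu during alpha ✓
(theta, alpha): theta during alpha ✓
Count: 6.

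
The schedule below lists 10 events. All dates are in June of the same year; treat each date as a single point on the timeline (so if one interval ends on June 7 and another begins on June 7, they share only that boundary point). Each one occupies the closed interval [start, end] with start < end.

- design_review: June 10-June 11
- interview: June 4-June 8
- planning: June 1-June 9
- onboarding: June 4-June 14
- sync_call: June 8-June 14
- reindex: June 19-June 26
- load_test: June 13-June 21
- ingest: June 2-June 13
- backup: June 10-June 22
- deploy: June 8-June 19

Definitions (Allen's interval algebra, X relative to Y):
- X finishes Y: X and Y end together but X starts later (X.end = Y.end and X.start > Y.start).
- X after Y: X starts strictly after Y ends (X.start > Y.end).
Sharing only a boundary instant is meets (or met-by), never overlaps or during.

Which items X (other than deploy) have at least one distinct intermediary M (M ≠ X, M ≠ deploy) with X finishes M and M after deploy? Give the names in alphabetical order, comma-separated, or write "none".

none

Target deploy = [June 8, June 19].
Intermediaries M with M after deploy: none.
Union: none.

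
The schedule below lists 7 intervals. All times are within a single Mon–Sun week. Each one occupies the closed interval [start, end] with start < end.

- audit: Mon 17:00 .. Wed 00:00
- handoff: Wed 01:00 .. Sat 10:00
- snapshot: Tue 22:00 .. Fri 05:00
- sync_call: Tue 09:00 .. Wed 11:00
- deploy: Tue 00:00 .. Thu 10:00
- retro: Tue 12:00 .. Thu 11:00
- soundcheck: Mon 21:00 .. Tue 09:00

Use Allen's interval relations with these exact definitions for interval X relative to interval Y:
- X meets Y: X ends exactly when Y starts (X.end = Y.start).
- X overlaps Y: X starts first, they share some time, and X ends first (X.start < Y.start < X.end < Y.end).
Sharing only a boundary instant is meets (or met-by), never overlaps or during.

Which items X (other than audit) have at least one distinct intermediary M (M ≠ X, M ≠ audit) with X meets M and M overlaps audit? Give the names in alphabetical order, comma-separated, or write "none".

none

Target audit = [Mon 17:00, Wed 00:00].
Intermediaries M with M overlaps audit: none.
Union: none.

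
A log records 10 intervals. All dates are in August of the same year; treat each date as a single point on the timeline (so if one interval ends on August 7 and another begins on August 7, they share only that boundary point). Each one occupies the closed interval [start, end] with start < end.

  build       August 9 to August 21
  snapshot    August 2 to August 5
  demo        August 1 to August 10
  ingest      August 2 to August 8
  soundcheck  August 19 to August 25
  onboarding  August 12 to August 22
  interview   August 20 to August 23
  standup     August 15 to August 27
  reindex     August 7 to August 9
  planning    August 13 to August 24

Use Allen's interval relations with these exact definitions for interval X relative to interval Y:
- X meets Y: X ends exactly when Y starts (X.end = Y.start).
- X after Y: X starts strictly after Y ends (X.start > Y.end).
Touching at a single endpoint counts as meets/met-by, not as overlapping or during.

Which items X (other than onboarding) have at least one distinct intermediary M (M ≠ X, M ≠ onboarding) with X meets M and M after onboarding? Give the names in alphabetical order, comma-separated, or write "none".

Target onboarding = [August 12, August 22].
Intermediaries M with M after onboarding: none.
Union: none.

none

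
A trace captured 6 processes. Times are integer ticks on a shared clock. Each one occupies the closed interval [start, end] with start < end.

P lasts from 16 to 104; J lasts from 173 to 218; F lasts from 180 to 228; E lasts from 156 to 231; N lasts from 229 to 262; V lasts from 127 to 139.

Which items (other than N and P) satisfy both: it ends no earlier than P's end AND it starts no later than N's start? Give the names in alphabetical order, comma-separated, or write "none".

E, F, J, V

Conditions: its end is no earlier than P's end (X.end >= 104) AND its start is no later than N's start (X.start <= 229).
E: end 231 >= 104? ✓; start 156 <= 229? ✓ → yes.
F: end 228 >= 104? ✓; start 180 <= 229? ✓ → yes.
J: end 218 >= 104? ✓; start 173 <= 229? ✓ → yes.
V: end 139 >= 104? ✓; start 127 <= 229? ✓ → yes.
Result: E, F, J, V.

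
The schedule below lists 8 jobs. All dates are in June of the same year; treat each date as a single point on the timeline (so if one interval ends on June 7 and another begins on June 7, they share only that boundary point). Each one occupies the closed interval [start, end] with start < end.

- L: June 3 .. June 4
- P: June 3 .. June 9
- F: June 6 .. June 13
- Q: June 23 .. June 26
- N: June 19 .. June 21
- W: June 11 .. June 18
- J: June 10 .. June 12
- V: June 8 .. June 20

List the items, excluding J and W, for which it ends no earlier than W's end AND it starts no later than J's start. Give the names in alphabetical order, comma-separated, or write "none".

Conditions: its end is no earlier than W's end (X.end >= June 18) AND its start is no later than J's start (X.start <= June 10).
F: end June 13 >= June 18? ✗; start June 6 <= June 10? ✓ → no.
L: end June 4 >= June 18? ✗; start June 3 <= June 10? ✓ → no.
N: end June 21 >= June 18? ✓; start June 19 <= June 10? ✗ → no.
P: end June 9 >= June 18? ✗; start June 3 <= June 10? ✓ → no.
Q: end June 26 >= June 18? ✓; start June 23 <= June 10? ✗ → no.
V: end June 20 >= June 18? ✓; start June 8 <= June 10? ✓ → yes.
Result: V.

V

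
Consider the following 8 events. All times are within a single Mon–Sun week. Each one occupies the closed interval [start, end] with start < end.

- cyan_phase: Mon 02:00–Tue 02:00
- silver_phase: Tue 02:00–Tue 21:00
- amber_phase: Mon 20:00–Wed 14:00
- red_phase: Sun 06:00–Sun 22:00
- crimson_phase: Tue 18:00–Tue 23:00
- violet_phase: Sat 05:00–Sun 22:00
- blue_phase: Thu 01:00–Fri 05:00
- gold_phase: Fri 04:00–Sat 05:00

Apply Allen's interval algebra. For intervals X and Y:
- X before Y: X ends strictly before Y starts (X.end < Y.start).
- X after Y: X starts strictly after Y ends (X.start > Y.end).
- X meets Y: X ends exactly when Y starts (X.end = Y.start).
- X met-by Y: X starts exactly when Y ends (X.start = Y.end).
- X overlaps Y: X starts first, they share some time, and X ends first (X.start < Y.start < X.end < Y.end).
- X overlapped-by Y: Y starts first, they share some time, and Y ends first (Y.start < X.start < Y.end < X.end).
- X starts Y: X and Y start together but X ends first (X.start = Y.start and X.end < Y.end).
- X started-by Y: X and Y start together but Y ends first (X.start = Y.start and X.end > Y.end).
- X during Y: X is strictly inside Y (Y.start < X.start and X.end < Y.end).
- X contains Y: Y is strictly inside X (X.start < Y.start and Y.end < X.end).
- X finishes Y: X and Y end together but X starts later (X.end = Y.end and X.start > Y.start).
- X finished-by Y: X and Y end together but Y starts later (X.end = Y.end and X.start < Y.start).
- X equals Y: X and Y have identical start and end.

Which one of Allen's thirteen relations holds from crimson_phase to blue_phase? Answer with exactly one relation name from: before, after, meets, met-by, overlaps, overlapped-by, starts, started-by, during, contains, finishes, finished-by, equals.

before

crimson_phase = [Tue 18:00, Tue 23:00]; blue_phase = [Thu 01:00, Fri 05:00].
Compare endpoints: crimson_phase.start < blue_phase.start, crimson_phase.start < blue_phase.end, crimson_phase.end < blue_phase.start, crimson_phase.end < blue_phase.end.
That pattern is 'before'.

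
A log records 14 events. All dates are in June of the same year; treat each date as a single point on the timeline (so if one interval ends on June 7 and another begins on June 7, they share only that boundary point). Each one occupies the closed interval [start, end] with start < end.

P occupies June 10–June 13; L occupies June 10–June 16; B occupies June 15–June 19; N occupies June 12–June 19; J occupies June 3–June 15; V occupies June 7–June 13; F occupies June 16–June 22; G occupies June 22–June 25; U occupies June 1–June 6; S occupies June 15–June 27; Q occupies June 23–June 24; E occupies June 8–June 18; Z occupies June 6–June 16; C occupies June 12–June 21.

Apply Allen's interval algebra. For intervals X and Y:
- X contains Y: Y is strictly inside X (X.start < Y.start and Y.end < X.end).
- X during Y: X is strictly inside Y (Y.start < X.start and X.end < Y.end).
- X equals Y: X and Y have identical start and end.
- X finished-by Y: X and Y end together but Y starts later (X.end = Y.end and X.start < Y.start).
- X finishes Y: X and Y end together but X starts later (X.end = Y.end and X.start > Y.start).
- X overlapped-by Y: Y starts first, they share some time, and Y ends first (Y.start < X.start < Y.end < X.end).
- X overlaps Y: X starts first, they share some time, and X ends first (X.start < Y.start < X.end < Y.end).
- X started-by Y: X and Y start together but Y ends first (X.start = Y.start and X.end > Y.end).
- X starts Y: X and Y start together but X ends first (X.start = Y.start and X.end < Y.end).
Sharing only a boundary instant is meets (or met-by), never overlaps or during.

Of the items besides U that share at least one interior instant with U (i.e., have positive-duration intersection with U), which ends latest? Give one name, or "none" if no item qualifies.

J

Target U = [June 1, June 6].
B [June 15, June 19] → after → excluded.
C [June 12, June 21] → after → excluded.
E [June 8, June 18] → after → excluded.
F [June 16, June 22] → after → excluded.
G [June 22, June 25] → after → excluded.
J [June 3, June 15] → overlapped-by → candidate.
L [June 10, June 16] → after → excluded.
N [June 12, June 19] → after → excluded.
P [June 10, June 13] → after → excluded.
Q [June 23, June 24] → after → excluded.
S [June 15, June 27] → after → excluded.
V [June 7, June 13] → after → excluded.
Z [June 6, June 16] → met-by → excluded.
Among candidates, latest end is June 15 → J.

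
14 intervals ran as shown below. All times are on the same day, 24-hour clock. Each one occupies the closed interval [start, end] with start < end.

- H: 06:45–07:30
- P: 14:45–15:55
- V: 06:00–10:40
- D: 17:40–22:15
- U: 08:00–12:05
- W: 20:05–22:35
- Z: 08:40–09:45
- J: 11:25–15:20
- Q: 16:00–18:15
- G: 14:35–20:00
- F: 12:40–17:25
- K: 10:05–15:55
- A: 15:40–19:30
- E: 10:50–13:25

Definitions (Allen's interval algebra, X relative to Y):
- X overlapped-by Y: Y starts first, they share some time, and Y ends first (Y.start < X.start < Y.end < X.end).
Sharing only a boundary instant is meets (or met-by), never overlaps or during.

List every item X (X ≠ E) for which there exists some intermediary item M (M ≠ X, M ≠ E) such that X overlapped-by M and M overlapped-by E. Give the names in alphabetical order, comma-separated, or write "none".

A, F, G, P, Q

Target E = [10:50, 13:25].
Intermediaries M with M overlapped-by E: F, J.
Via F — items with X overlapped-by F: A, G, Q.
Via J — items with X overlapped-by J: F, G, P.
Union: A, F, G, P, Q.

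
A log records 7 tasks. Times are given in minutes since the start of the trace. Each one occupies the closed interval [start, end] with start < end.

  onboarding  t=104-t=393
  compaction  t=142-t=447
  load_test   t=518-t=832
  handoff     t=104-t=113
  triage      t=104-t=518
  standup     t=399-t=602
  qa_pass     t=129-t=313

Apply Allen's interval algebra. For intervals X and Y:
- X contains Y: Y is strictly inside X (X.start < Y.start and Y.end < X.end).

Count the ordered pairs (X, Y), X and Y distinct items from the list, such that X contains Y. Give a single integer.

Checking all 42 ordered pairs for relation 'contains'; matching pairs in alphabetical order:
(onboarding, qa_pass): onboarding contains qa_pass ✓
(triage, compaction): triage contains compaction ✓
(triage, qa_pass): triage contains qa_pass ✓
Count: 3.

3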